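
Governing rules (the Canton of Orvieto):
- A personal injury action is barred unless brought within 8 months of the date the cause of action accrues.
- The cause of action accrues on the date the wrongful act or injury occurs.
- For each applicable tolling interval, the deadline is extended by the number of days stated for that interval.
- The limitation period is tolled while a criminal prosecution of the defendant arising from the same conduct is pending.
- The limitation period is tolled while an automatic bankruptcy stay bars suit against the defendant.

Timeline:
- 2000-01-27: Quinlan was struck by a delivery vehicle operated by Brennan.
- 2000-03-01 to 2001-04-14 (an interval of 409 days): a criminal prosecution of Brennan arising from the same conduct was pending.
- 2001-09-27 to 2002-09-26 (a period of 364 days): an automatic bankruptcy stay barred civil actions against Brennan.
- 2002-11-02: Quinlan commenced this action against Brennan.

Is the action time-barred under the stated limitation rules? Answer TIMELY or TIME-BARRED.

TIMELY

The limitation period began to run on 2000-01-27.
The untolled deadline — 8 months after 2000-01-27 — is 2000-09-27.
The period was tolled for 409 days by the pending criminal prosecution (2000-03-01 to 2001-04-14), pushing the deadline to 2001-11-10.
Because the automatic bankruptcy stay ran from 2001-09-27 to 2002-09-26, the deadline is extended by 364 days to 2002-11-09.
The 2002-11-02 filing precedes the 2002-11-09 deadline; the claim is timely.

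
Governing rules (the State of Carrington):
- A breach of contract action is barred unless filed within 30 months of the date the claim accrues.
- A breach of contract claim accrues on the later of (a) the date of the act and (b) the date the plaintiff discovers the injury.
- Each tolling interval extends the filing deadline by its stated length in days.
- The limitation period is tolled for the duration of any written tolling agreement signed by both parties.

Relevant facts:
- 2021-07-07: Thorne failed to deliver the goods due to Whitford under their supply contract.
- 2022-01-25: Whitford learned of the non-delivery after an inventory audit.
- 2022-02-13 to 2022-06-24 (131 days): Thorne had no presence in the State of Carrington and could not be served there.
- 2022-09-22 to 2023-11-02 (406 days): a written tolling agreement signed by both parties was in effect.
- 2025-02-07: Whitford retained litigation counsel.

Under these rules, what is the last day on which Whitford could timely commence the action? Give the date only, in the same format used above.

The claim accrued on 2022-01-25 — the later of the 2021-07-07 act and the 2022-01-25 discovery.
Adding the 30 months base period to 2022-01-25 gives a deadline of 2024-07-25, before any tolling.
Because the written tolling agreement ran from 2022-09-22 to 2023-11-02, the deadline is extended by 406 days to 2025-09-04.
No stated provision tolls the period for the defendant's absence, so the interval from 2022-02-13 to 2022-06-24 has no effect on the deadline.
Nothing else in the chronology tolls or restarts the period.

2025-09-04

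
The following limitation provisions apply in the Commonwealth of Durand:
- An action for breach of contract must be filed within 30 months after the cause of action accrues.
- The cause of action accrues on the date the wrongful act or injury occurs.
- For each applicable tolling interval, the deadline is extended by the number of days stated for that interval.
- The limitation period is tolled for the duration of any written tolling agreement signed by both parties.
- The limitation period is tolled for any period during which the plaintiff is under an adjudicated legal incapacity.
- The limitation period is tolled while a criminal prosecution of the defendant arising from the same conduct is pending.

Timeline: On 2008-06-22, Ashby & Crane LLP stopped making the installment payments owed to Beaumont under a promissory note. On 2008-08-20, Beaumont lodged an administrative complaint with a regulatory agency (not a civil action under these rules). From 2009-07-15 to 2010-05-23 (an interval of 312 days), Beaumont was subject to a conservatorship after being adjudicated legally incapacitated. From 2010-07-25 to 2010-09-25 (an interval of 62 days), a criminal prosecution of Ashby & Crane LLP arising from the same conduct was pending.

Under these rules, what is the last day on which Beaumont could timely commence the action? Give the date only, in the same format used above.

The claim accrued on 2008-06-22, when the wrongful act occurred.
30 months from 2008-06-22 is 2010-12-22.
The plaintiff's legal incapacity from 2009-07-15 to 2010-05-23 tolled the period for 312 days, extending the deadline to 2011-10-30.
The pending criminal prosecution from 2010-07-25 to 2010-09-25 tolled the period for 62 days, extending the deadline to 2011-12-31.
None of the other events listed affects the running of the period under the stated rules.

2011-12-31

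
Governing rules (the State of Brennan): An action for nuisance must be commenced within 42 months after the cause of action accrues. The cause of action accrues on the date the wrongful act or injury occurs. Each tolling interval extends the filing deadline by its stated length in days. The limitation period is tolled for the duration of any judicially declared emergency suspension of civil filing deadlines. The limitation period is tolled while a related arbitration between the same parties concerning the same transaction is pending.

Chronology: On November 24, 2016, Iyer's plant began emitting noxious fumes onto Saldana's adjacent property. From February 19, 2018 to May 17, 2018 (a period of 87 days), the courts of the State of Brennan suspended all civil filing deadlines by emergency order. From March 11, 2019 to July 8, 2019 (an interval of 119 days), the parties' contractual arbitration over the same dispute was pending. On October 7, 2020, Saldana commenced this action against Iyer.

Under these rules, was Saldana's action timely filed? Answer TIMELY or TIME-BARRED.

TIMELY

The limitation period began to run on November 24, 2016.
The untolled deadline — 42 months after November 24, 2016 — is May 24, 2020.
The period was tolled for 87 days by the emergency suspension of filing deadlines (February 19, 2018 to May 17, 2018), pushing the deadline to August 19, 2020.
The pending related arbitration from March 11, 2019 to July 8, 2019 tolled the period for 119 days, extending the deadline to December 16, 2020.
Saldana filed on October 7, 2020, before the December 16, 2020 deadline, so the action is timely.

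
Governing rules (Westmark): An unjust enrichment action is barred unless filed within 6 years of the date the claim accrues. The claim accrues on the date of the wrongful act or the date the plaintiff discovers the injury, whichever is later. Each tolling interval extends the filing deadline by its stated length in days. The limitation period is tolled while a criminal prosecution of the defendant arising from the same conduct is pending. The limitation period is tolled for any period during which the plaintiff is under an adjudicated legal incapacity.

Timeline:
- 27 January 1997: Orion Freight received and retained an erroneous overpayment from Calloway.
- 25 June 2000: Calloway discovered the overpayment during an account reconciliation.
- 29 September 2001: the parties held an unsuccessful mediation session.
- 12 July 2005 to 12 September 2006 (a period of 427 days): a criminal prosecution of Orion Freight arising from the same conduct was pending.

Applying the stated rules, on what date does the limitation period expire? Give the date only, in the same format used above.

The claim accrued on 25 June 2000 — the later of the 27 January 1997 act and the 25 June 2000 discovery.
Adding the 6 years base period to 25 June 2000 gives a deadline of 25 June 2006, before any tolling.
The pending criminal prosecution from 12 July 2005 to 12 September 2006 tolled the period for 427 days, extending the deadline to 26 August 2007.
Nothing else in the chronology tolls or restarts the period.

26 August 2007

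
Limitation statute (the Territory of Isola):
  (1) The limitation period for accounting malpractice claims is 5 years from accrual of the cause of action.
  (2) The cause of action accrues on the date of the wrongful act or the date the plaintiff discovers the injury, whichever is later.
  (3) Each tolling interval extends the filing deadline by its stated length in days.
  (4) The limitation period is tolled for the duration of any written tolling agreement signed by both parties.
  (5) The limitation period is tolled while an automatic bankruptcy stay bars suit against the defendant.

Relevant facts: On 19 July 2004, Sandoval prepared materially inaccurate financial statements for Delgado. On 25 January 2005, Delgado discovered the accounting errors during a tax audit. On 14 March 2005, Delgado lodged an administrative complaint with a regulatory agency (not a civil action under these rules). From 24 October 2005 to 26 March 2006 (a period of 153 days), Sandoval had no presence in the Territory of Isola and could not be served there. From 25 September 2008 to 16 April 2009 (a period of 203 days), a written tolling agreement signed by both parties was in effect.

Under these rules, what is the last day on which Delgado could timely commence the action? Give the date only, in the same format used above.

Taking the later of the act (19 July 2004) and discovery (25 January 2005), the claim accrued on 25 January 2005.
The untolled deadline — 5 years after 25 January 2005 — is 25 January 2010.
The period was tolled for 203 days by the written tolling agreement (25 September 2008 to 16 April 2009), pushing the deadline to 16 August 2010.
The defendant's absence from the jurisdiction from 24 October 2005 to 26 March 2006 does not toll the period, because no stated rule makes the defendant's absence a tolling event.
None of the other events listed affects the running of the period under the stated rules.

16 August 2010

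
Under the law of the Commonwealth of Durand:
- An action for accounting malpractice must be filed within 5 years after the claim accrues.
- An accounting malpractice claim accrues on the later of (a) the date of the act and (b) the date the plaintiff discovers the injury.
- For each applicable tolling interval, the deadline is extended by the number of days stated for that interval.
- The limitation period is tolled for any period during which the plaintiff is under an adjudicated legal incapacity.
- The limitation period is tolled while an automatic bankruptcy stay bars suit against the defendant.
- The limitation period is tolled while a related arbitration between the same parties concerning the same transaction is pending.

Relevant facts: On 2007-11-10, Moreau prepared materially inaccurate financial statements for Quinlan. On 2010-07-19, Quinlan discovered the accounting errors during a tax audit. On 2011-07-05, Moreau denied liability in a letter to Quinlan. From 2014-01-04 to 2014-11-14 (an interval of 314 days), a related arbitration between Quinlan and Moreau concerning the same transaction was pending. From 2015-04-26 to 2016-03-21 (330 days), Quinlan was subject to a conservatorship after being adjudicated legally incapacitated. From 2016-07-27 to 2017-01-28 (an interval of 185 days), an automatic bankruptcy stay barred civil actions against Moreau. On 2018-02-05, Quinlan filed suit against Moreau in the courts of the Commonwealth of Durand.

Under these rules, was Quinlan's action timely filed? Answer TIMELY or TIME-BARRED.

Because discovery on 2010-07-19 post-dates the 2007-11-10 act, accrual under the later-of rule falls on 2010-07-19.
5 years from 2010-07-19 is 2015-07-19.
The period was tolled for 314 days by the pending related arbitration (2014-01-04 to 2014-11-14), pushing the deadline to 2016-05-28.
The period was tolled for 330 days by the plaintiff's legal incapacity (2015-04-26 to 2016-03-21), pushing the deadline to 2017-04-23.
Because the automatic bankruptcy stay ran from 2016-07-27 to 2017-01-28, the deadline is extended by 185 days to 2017-10-25.
Nothing else in the chronology tolls or restarts the period.
Filing on 2018-02-05 missed the 2017-10-25 deadline — the action is time-barred.

TIME-BARRED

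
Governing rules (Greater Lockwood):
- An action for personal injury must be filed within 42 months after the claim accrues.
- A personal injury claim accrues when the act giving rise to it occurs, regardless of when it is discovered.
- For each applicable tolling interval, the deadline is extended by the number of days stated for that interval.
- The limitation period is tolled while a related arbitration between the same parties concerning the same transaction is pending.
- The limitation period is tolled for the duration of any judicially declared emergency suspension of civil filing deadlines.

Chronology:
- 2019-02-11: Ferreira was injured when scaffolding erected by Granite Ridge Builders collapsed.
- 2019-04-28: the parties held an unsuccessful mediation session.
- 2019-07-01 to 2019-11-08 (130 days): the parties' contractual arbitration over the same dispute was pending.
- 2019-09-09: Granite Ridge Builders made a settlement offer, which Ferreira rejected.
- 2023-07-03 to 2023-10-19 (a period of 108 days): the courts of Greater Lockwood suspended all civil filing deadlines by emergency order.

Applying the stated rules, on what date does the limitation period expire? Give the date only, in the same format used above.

The claim accrued on 2019-02-11, the date of the act.
42 months from 2019-02-11 is 2022-08-11.
Because the pending related arbitration ran from 2019-07-01 to 2019-11-08, the deadline is extended by 130 days to 2022-12-19.
The emergency suspension of filing deadlines starting 2023-07-03 came too late — the period had run on 2022-12-19 — and so does not extend the deadline.
None of the other events listed affects the running of the period under the stated rules.

2022-12-19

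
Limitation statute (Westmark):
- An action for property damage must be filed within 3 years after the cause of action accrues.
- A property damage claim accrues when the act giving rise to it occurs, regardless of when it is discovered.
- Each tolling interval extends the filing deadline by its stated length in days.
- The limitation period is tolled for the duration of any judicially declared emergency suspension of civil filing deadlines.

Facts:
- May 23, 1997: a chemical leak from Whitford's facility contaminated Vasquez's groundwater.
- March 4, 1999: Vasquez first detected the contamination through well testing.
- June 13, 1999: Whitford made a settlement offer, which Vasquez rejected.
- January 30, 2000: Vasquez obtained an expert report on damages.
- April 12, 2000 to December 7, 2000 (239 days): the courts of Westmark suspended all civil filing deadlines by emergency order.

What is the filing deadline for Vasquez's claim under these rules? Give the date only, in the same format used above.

The claim accrued on May 23, 1997, when the wrongful act occurred; under the stated occurrence rule the March 4, 1999 discovery does not delay accrual.
3 years from May 23, 1997 is May 23, 2000.
The emergency suspension of filing deadlines from April 12, 2000 to December 7, 2000 tolled the period for 239 days, extending the deadline to January 17, 2001.
None of the other events listed affects the running of the period under the stated rules.

January 17, 2001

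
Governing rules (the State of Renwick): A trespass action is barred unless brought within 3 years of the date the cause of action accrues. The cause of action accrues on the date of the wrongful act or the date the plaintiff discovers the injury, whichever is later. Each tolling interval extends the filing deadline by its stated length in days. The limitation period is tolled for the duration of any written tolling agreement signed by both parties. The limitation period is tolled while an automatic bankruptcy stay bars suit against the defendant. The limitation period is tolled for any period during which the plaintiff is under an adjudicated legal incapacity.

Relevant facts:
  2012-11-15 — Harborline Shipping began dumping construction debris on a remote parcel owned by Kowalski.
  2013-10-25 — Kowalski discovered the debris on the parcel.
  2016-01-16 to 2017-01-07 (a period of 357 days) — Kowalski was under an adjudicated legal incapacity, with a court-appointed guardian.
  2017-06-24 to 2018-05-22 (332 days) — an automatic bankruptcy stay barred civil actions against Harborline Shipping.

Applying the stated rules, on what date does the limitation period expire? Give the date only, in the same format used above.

Because discovery on 2013-10-25 post-dates the 2012-11-15 act, accrual under the later-of rule falls on 2013-10-25.
3 years from 2013-10-25 is 2016-10-25.
The period was tolled for 357 days by the plaintiff's legal incapacity (2016-01-16 to 2017-01-07), pushing the deadline to 2017-10-17.
Because the automatic bankruptcy stay ran from 2017-06-24 to 2018-05-22, the deadline is extended by 332 days to 2018-09-14.

2018-09-14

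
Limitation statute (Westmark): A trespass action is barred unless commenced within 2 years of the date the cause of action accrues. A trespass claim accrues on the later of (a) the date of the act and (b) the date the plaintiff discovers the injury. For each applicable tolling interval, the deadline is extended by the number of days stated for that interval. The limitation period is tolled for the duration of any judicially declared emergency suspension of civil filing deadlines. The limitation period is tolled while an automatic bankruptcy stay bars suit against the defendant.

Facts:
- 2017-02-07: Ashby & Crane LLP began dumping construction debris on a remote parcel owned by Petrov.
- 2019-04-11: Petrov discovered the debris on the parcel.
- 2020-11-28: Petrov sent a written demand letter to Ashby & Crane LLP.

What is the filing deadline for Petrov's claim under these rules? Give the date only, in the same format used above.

2021-04-11

Taking the later of the act (2017-02-07) and discovery (2019-04-11), the claim accrued on 2019-04-11.
2 years from 2019-04-11 is 2021-04-11.
None of the other events listed affects the running of the period under the stated rules.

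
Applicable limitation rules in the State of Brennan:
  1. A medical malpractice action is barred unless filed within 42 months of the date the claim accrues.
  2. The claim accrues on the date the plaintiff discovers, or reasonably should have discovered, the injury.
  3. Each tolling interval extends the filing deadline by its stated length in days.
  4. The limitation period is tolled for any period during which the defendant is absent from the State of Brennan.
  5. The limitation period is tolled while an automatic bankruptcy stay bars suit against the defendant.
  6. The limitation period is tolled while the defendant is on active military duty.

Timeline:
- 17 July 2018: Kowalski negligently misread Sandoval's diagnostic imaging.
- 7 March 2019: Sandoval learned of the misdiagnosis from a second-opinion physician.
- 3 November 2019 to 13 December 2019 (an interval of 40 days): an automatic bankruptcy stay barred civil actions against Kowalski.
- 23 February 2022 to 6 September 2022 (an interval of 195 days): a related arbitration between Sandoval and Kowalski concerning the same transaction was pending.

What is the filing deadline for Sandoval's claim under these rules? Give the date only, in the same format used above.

17 October 2022

The claim did not accrue until Sandoval discovered the injury on 7 March 2019; the 17 July 2018 act date does not start the clock under the stated rule.
The untolled deadline — 42 months after 7 March 2019 — is 7 September 2022.
The period was tolled for 40 days by the automatic bankruptcy stay (3 November 2019 to 13 December 2019), pushing the deadline to 17 October 2022.
No stated provision tolls the period for a pending arbitration, so the interval from 23 February 2022 to 6 September 2022 has no effect on the deadline.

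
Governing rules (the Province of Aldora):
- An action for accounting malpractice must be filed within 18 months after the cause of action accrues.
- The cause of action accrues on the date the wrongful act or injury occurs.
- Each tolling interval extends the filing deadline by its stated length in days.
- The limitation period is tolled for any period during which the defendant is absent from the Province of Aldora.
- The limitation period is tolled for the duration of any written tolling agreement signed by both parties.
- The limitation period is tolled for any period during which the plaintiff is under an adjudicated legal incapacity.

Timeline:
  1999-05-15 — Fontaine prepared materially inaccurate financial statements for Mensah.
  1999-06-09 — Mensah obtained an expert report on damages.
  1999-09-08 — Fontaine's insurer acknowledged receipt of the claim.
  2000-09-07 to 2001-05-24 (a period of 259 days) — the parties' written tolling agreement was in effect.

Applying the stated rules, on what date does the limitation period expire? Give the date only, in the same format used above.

The limitation period began to run on 1999-05-15.
The untolled deadline — 18 months after 1999-05-15 — is 2000-11-15.
The written tolling agreement from 2000-09-07 to 2001-05-24 tolled the period for 259 days, extending the deadline to 2001-08-01.
None of the other events listed affects the running of the period under the stated rules.

2001-08-01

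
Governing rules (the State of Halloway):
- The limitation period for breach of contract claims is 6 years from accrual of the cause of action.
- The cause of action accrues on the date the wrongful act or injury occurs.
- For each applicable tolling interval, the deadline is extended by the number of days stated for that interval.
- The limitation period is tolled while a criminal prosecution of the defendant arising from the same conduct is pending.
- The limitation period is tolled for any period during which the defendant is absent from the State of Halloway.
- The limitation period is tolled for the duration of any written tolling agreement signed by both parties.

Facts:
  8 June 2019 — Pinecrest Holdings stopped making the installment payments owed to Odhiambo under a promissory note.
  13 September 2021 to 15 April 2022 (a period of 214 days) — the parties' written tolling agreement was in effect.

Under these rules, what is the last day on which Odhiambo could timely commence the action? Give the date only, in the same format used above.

8 January 2026

The limitation period began to run on 8 June 2019.
6 years from 8 June 2019 is 8 June 2025.
Because the written tolling agreement ran from 13 September 2021 to 15 April 2022, the deadline is extended by 214 days to 8 January 2026.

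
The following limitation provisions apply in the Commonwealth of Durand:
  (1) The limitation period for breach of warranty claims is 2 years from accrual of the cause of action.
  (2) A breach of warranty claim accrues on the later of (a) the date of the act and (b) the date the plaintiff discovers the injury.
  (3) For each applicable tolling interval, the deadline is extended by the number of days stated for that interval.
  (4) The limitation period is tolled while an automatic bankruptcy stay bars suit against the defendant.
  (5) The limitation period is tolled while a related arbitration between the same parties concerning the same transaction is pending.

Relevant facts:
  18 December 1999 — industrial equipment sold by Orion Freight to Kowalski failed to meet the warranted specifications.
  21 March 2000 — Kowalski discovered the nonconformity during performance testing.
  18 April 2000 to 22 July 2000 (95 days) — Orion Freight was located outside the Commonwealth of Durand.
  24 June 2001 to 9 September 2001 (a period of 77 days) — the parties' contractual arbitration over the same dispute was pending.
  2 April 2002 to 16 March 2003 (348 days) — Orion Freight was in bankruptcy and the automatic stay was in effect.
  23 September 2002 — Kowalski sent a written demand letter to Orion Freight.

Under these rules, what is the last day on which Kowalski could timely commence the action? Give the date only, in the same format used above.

20 May 2003

Taking the later of the act (18 December 1999) and discovery (21 March 2000), the claim accrued on 21 March 2000.
2 years from 21 March 2000 is 21 March 2002.
Because the pending related arbitration ran from 24 June 2001 to 9 September 2001, the deadline is extended by 77 days to 6 June 2002.
Because the automatic bankruptcy stay ran from 2 April 2002 to 16 March 2003, the deadline is extended by 348 days to 20 May 2003.
No stated provision tolls the period for the defendant's absence, so the interval from 18 April 2000 to 22 July 2000 has no effect on the deadline.
Nothing else in the chronology tolls or restarts the period.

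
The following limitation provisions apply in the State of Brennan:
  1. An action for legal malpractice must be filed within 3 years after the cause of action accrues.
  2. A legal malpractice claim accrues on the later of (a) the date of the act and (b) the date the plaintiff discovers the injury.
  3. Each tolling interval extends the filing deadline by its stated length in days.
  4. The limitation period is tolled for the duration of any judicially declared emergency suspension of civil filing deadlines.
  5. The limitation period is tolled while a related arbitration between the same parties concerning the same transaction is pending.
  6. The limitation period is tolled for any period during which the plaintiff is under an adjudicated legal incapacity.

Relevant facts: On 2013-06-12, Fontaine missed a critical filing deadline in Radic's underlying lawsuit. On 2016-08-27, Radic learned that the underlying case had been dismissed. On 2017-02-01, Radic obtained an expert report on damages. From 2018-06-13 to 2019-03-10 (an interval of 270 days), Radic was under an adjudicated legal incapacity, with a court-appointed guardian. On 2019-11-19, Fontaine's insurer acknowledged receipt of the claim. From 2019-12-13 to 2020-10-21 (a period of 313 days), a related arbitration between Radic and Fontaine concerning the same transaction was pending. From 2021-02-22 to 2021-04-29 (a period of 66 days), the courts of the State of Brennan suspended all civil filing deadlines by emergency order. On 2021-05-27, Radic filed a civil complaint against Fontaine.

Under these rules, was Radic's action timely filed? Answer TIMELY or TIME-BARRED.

TIMELY

Taking the later of the act (2013-06-12) and discovery (2016-08-27), the claim accrued on 2016-08-27.
3 years from 2016-08-27 is 2019-08-27.
The plaintiff's legal incapacity from 2018-06-13 to 2019-03-10 tolled the period for 270 days, extending the deadline to 2020-05-23.
The pending related arbitration from 2019-12-13 to 2020-10-21 tolled the period for 313 days, extending the deadline to 2021-04-01.
The period was tolled for 66 days by the emergency suspension of filing deadlines (2021-02-22 to 2021-04-29), pushing the deadline to 2021-06-06.
Nothing else in the chronology tolls or restarts the period.
Radic filed on 2021-05-27, before the 2021-06-06 deadline, so the action is timely.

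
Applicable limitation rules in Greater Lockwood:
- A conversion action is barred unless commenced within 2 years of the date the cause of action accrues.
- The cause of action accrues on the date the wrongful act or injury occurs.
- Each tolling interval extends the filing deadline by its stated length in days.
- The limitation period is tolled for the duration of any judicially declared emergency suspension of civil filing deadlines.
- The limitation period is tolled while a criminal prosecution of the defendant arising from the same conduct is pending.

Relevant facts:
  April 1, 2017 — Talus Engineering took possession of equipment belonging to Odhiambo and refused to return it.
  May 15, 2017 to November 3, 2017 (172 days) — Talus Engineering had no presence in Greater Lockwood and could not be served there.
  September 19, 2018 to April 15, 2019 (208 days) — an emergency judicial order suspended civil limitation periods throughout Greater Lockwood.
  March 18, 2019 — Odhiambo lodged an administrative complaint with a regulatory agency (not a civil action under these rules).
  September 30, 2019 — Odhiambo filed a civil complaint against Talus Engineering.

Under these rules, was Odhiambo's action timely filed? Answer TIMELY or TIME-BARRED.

TIMELY

The cause of action accrued on April 1, 2017, the date of the act.
2 years from April 1, 2017 is April 1, 2019.
The emergency suspension of filing deadlines from September 19, 2018 to April 15, 2019 tolled the period for 208 days, extending the deadline to October 26, 2019.
No stated provision tolls the period for the defendant's absence, so the interval from May 15, 2017 to November 3, 2017 has no effect on the deadline.
The other events in the timeline have no effect on the limitation period under the stated rules.
The September 30, 2019 filing precedes the October 26, 2019 deadline; the claim is timely.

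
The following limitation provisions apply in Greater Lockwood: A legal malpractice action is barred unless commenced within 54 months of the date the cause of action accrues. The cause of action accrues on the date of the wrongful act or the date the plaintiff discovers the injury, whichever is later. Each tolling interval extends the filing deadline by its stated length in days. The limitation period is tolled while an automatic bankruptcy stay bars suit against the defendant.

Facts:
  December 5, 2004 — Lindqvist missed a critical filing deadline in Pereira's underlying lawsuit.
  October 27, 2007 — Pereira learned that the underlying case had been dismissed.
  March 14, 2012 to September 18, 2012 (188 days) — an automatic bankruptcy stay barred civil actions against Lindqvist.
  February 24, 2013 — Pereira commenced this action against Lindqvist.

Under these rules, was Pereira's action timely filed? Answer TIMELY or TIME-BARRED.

The claim accrued on October 27, 2007 — the later of the December 5, 2004 act and the October 27, 2007 discovery.
The untolled deadline — 54 months after October 27, 2007 — is April 27, 2012.
Because the automatic bankruptcy stay ran from March 14, 2012 to September 18, 2012, the deadline is extended by 188 days to November 1, 2012.
Pereira filed on February 24, 2013, after the November 1, 2012 deadline, so the action is time-barred.

TIME-BARRED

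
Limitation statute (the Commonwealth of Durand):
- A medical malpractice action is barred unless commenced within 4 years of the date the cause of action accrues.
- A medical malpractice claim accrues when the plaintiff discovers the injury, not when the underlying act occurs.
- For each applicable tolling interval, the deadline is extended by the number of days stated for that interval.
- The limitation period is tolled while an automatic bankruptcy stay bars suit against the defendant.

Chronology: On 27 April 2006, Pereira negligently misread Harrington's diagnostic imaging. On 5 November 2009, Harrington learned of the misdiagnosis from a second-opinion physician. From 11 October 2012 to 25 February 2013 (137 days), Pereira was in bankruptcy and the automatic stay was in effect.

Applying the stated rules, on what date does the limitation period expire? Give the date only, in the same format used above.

22 March 2014

Under the discovery rule, the claim accrued on 5 November 2009, when Harrington discovered the injury — not on the 27 April 2006 date of the underlying act.
The untolled deadline — 4 years after 5 November 2009 — is 5 November 2013.
Because the automatic bankruptcy stay ran from 11 October 2012 to 25 February 2013, the deadline is extended by 137 days to 22 March 2014.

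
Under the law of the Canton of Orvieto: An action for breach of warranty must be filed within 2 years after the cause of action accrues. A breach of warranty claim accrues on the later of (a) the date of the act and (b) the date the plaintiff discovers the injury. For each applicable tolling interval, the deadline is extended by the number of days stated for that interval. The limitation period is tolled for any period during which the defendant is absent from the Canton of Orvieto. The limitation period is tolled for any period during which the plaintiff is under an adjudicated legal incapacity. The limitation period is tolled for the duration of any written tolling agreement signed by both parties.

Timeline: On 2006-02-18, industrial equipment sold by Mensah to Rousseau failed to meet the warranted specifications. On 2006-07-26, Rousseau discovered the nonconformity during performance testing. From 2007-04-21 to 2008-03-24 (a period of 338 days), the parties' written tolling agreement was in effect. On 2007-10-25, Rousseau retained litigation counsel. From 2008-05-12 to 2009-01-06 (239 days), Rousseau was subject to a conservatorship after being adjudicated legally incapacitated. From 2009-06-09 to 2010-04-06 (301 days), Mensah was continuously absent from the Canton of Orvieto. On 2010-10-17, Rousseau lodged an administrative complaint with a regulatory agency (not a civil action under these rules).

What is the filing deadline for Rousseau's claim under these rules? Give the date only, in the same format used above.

Taking the later of the act (2006-02-18) and discovery (2006-07-26), the claim accrued on 2006-07-26.
The untolled deadline — 2 years after 2006-07-26 — is 2008-07-26.
The period was tolled for 338 days by the written tolling agreement (2007-04-21 to 2008-03-24), pushing the deadline to 2009-06-29.
The plaintiff's legal incapacity from 2008-05-12 to 2009-01-06 tolled the period for 239 days, extending the deadline to 2010-02-23.
The defendant's absence from the jurisdiction from 2009-06-09 to 2010-04-06 tolled the period for 301 days, extending the deadline to 2010-12-21.
The other events in the timeline have no effect on the limitation period under the stated rules.

2010-12-21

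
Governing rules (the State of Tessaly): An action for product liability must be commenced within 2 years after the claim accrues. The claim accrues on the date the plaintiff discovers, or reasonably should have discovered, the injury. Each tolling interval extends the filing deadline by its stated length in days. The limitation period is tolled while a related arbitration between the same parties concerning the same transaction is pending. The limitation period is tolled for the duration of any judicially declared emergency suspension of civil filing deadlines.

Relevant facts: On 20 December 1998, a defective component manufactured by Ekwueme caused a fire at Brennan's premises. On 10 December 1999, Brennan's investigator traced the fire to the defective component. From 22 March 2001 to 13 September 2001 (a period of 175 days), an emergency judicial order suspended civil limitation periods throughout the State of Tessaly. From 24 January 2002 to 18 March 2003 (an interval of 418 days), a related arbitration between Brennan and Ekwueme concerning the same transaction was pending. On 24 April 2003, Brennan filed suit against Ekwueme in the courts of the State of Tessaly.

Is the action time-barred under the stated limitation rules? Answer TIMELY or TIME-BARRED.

Under the discovery rule, the claim accrued on 10 December 1999, when Brennan discovered the injury — not on the 20 December 1998 date of the underlying act.
Adding the 2 years base period to 10 December 1999 gives a deadline of 10 December 2001, before any tolling.
Because the emergency suspension of filing deadlines ran from 22 March 2001 to 13 September 2001, the deadline is extended by 175 days to 3 June 2002.
Because the pending related arbitration ran from 24 January 2002 to 18 March 2003, the deadline is extended by 418 days to 26 July 2003.
Filing on 24 April 2003 beat the 26 July 2003 deadline — the action is timely.

TIMELY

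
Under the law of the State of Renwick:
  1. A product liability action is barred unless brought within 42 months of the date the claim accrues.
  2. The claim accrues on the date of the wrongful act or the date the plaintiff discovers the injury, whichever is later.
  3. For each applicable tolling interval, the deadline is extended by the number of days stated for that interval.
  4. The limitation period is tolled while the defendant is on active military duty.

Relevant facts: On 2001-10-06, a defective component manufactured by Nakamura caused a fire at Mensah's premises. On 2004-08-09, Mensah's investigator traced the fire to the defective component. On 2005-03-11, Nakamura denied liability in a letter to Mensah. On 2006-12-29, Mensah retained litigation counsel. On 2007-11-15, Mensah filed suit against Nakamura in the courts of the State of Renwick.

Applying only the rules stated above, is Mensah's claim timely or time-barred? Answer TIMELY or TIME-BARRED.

TIMELY

Taking the later of the act (2001-10-06) and discovery (2004-08-09), the claim accrued on 2004-08-09.
Adding the 42 months base period to 2004-08-09 gives a deadline of 2008-02-09, before any tolling.
None of the other events listed affects the running of the period under the stated rules.
Filing on 2007-11-15 beat the 2008-02-09 deadline — the action is timely.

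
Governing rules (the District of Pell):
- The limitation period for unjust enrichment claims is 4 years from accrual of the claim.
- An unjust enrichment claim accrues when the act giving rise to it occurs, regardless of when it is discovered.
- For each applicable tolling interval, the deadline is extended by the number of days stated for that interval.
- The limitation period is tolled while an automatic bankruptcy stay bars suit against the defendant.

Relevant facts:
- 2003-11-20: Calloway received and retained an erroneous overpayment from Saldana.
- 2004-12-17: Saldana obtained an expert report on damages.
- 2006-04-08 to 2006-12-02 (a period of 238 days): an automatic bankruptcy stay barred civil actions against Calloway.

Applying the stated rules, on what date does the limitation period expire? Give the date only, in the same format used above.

The claim accrued on 2003-11-20, the date of the act.
The untolled deadline — 4 years after 2003-11-20 — is 2007-11-20.
The automatic bankruptcy stay from 2006-04-08 to 2006-12-02 tolled the period for 238 days, extending the deadline to 2008-07-15.
None of the other events listed affects the running of the period under the stated rules.

2008-07-15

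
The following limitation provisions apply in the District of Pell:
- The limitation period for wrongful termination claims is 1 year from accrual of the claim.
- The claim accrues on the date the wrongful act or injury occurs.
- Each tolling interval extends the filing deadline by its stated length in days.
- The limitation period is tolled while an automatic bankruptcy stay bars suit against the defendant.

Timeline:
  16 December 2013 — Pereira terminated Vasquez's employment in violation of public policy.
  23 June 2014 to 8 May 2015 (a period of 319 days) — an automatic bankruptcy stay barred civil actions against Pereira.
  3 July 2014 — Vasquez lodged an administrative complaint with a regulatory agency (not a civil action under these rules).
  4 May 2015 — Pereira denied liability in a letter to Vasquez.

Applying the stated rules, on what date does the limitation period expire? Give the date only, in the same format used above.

The limitation period began to run on 16 December 2013.
1 year from 16 December 2013 is 16 December 2014.
Because the automatic bankruptcy stay ran from 23 June 2014 to 8 May 2015, the deadline is extended by 319 days to 31 October 2015.
None of the other events listed affects the running of the period under the stated rules.

31 October 2015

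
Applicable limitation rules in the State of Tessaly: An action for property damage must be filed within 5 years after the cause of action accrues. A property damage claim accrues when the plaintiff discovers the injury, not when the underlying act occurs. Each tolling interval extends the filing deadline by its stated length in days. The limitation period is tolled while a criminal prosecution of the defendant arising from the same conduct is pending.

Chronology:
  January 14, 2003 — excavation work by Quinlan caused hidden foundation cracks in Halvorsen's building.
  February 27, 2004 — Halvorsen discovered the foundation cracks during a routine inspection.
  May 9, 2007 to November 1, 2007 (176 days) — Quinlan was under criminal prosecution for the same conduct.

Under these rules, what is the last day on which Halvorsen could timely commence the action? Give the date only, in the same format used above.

August 22, 2009

Accrual is tied to discovery, so the period began on February 27, 2004 rather than on January 14, 2003 when the act occurred.
5 years from February 27, 2004 is February 27, 2009.
The period was tolled for 176 days by the pending criminal prosecution (May 9, 2007 to November 1, 2007), pushing the deadline to August 22, 2009.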